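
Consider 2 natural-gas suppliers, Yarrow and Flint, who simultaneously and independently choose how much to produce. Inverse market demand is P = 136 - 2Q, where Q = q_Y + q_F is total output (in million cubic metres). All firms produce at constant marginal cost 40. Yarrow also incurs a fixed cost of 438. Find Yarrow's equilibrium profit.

A representative firm's profit is π_i = q_i(136 - 2Q) - 40q_i.
Setting ∂π_i/∂q_i = 0 with rivals' quantities fixed: 96 - 4q_i - 2q_j = 0.
By symmetry each firm produces the same amount; substituting q_j = q_i yields q_i = 96/6 = 16.
Price P = 136 - 2·32 = 72.
Yarrow's profit: (72 - 40)·16 - 438 = 74.

74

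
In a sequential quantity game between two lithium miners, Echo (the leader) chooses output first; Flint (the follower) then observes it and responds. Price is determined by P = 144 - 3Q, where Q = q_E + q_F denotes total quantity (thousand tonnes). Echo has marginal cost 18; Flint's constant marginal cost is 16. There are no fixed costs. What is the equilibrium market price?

49

Solve by backward induction. Given q_E, the follower Flint maximises π_F = (144 - 3q_E - 3q_F)q_F - 16q_F.
∂π_F/∂q_F = 128 - 3q_E - 6q_F = 0 gives the reaction function q_F = (128 - 3q_E)/6.
Echo substitutes q_F(q_E) into its own profit: π_E = q_E(144 - 3q_E - (128 - 3q_E)/2) - 18q_E = (80 - (3/2)q_E)q_E - 18q_E.
Maximising: ∂π_E/∂q_E = 62 - 3q_E = 0, giving q_E = 62/3.
Then q_F = (128 - 3·(62/3))/6 = 11.
Total output Q = 95/3, so price P = 144 - 3·(95/3) = 49.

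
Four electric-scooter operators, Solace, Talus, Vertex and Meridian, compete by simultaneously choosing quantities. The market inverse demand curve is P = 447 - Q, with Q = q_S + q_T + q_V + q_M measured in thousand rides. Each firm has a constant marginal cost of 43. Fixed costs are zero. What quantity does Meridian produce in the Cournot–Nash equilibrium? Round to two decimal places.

A representative firm's profit is π_i = q_i(447 - Q) - 43q_i.
First-order condition (treating rivals' output as given): 404 - 2q_i - Σ_{j≠i} q_j = 0.
By symmetry each firm produces the same amount; substituting Σ_{j≠i} q_j = 3q_i yields q_i = 404/5.

80.80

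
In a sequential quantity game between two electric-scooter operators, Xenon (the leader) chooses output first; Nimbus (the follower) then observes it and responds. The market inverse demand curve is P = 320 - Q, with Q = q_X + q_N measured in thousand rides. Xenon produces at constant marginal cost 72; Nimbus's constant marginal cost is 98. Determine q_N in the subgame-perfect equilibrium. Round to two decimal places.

42.50

Solve by backward induction. Given q_X, the follower Nimbus maximises π_N = (320 - q_X - q_N)q_N - 98q_N.
∂π_N/∂q_N = 222 - q_X - 2q_N = 0 gives the reaction function q_N = (222 - q_X)/2.
The leader anticipates this reaction. Substituting into P = 320 - Q gives P = 209 - (1/2)q_X, so π_X = (209 - (1/2)q_X)q_X - 72q_X.
Maximising: ∂π_X/∂q_X = 137 - q_X = 0, giving q_X = 137.
Then q_N = (222 - 137)/2 = 85/2.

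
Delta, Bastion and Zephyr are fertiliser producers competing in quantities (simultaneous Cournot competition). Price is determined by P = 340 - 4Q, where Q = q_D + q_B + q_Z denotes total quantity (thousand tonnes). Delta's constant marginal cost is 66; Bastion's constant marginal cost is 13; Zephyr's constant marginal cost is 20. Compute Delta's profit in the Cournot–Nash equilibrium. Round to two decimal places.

Delta's profit: π_D = (340 - 4Q)q_D - (66q_D). Setting ∂π_D/∂q_D = 0: 274 - 8q_D - 4(q_B + q_Z) = 0.
Bastion's profit: π_B = (340 - 4Q)q_B - (13q_B). Setting ∂π_B/∂q_B = 0: 327 - 8q_B - 4(q_D + q_Z) = 0.
Zephyr's profit: π_Z = (340 - 4Q)q_Z - (20q_Z). Setting ∂π_Z/∂q_Z = 0: 320 - 8q_Z - 4(q_D + q_B) = 0.
Adding the 3 conditions: 921 − 8Q − 8Q = 0, i.e. Q = 921/16.
Back-substituting: q_D = (274 − 921/4)/4 = 175/16, q_B = (327 − 921/4)/4 = 387/16, q_Z = (320 − 921/4)/4 = 359/16.
Price P = 340 - 4·(921/16) = 439/4.
Delta's profit: (439/4 - 66)·(175/16) = 478.5156.

478.52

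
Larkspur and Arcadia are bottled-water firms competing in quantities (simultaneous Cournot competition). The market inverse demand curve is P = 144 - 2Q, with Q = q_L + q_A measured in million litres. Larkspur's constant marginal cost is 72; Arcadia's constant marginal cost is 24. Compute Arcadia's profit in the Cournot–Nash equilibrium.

Larkspur's profit: π_L = (144 - 2Q)q_L - (72q_L). Setting ∂π_L/∂q_L = 0: 72 - 4q_L - 2(q_A) = 0.
Arcadia's profit: π_A = (144 - 2Q)q_A - (24q_A). Setting ∂π_A/∂q_A = 0: 120 - 4q_A - 2(q_L) = 0.
So q_L = (72 - 2q_A)/4 and q_A = (120 - 2q_L)/4.
Substituting one into the other gives q_L = 4 and q_A = 28.
Price P = 144 - 2·32 = 80.
Arcadia's profit: (80 - 24)·28 = 1568.

1568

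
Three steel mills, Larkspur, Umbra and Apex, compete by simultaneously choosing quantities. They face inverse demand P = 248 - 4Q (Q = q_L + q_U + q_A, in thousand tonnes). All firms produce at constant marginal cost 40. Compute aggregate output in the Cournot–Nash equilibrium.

39

Each firm earns π_i = (248 - 4Q)q_i - 40q_i.
Setting ∂π_i/∂q_i = 0 with rivals' quantities fixed: 208 - 8q_i - 4·Σ_{j≠i} q_j = 0.
By symmetry each firm produces the same amount; substituting Σ_{j≠i} q_j = 2q_i yields q_i = 208/16 = 13.
Total output Q = 13 + 13 + 13 = 39.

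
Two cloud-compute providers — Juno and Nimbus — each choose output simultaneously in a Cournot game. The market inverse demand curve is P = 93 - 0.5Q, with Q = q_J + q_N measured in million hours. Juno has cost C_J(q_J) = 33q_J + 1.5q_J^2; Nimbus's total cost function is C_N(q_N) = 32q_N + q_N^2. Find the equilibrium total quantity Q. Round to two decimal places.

Juno's profit: π_J = (93 - 0.5Q)q_J - (33q_J + (3/2)q_J²). Setting ∂π_J/∂q_J = 0: 60 - 4q_J - (1/2)(q_N) = 0.
Nimbus's first-order condition: 61 - 3q_N - (1/2)(q_J) = 0.
Rearranging gives the reaction functions q_J = (60 - (1/2)q_N)/4 and q_N = (61 - (1/2)q_J)/3.
Solving the pair: q_J = 598/47, q_N = 856/47.
Total output Q = 598/47 + 856/47 = 1454/47.

30.94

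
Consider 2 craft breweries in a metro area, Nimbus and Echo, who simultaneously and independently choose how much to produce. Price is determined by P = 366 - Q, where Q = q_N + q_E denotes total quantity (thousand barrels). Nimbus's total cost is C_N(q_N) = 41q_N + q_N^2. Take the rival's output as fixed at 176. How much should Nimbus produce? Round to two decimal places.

With the rival's output fixed at 176, Nimbus's profit is π_N = (366 - 176 - q_N)q_N - (41q_N + q_N²) = (190 - q_N)q_N - (41q_N + q_N²).
∂π_N/∂q_N = 149 - 4q_N = 0, so q_N = 149/4.

37.25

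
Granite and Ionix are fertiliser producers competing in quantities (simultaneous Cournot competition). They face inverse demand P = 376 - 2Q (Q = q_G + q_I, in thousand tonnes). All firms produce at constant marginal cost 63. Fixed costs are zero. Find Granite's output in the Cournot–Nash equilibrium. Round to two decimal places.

52.17

A representative firm's profit is π_i = q_i(376 - 2Q) - 63q_i.
Setting ∂π_i/∂q_i = 0 with rivals' quantities fixed: 313 - 4q_i - 2q_j = 0.
By symmetry each firm produces the same amount; substituting q_j = q_i yields q_i = 313/6.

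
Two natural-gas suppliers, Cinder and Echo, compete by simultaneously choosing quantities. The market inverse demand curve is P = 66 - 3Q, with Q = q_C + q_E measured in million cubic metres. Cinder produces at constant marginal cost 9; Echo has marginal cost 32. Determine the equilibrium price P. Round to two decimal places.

35.67

Cinder's profit: π_C = (66 - 3Q)q_C - (9q_C). Setting ∂π_C/∂q_C = 0: 57 - 6q_C - 3(q_E) = 0.
Echo's profit: π_E = (66 - 3Q)q_E - (32q_E). Setting ∂π_E/∂q_E = 0: 34 - 6q_E - 3(q_C) = 0.
Rearranging gives the reaction functions q_C = (57 - 3q_E)/6 and q_E = (34 - 3q_C)/6.
Solving the pair: q_C = 80/9, q_E = 11/9.
Total output Q = 91/9, so price P = 66 - 3·(91/9) = 107/3.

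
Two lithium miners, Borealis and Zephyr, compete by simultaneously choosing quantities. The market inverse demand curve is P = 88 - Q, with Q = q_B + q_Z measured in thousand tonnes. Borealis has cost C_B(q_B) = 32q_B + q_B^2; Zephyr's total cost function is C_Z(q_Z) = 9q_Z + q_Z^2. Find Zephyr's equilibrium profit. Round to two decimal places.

Borealis's profit: π_B = (88 - Q)q_B - (32q_B + q_B²). Setting ∂π_B/∂q_B = 0: 56 - 4q_B - (q_Z) = 0.
Zephyr's profit: π_Z = (88 - Q)q_Z - (9q_Z + q_Z²). Setting ∂π_Z/∂q_Z = 0: 79 - 4q_Z - (q_B) = 0.
Rearranging gives the reaction functions q_B = (56 - q_Z)/4 and q_Z = (79 - q_B)/4.
Substituting one into the other gives q_B = 29/3 and q_Z = 52/3.
Price P = 88 - 27 = 61.
Zephyr's profit: 61·(52/3) - 9·(52/3) - (52/3)² = 600.8889.

600.89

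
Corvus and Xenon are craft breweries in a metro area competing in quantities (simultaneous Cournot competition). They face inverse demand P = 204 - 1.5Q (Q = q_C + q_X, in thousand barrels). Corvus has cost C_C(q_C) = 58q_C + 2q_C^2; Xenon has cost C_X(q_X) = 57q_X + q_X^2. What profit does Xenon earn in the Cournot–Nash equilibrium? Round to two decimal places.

1529.28

Corvus's profit: π_C = (204 - 1.5Q)q_C - (58q_C + 2q_C²). Setting ∂π_C/∂q_C = 0: 146 - 7q_C - (3/2)(q_X) = 0.
Xenon's first-order condition: 147 - 5q_X - (3/2)(q_C) = 0.
So q_C = (146 - (3/2)q_X)/7 and q_X = (147 - (3/2)q_C)/5.
Solving the pair: q_C = 15.5573, q_X = 24.7328.
Price P = 204 - (3/2)·40.2901 = 143.5649.
Xenon's profit: 143.5649·24.7328 - 57·24.7328 - 24.7328² = 1529.2815.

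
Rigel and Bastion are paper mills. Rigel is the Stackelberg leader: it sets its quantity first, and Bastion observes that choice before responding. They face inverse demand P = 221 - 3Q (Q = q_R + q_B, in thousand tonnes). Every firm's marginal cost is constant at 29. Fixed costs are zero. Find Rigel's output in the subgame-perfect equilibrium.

The follower Bastion best-responds to any q_R: π_B = (221 - 3Q)q_B - 29q_B.
Setting the follower's marginal profit to zero, 192 - 3q_R - 6q_B = 0, i.e. q_B = (192 - 3q_R)/6.
The leader anticipates this reaction. Substituting into P = 221 - 3Q gives P = 125 - (3/2)q_R, so π_R = (125 - (3/2)q_R)q_R - 29q_R.
Leader FOC: 96 - 3q_R = 0, so q_R = 32.
Then q_B = (192 - 3·32)/6 = 16.

32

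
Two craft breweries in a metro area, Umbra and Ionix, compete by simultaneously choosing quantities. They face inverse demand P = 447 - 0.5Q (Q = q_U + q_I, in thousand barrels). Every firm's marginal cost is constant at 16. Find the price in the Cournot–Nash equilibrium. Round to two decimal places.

159.67

A representative firm's profit is π_i = q_i(447 - 0.5Q) - 16q_i.
Setting ∂π_i/∂q_i = 0 with rivals' quantities fixed: 431 - q_i - (1/2)q_j = 0.
With identical firms every q_j equals q_i, so q_j = q_i and 431 = (3/2)q_i, giving q_i = 862/3.
Total output Q = 1724/3, so price P = 447 - (1/2)·(1724/3) = 479/3.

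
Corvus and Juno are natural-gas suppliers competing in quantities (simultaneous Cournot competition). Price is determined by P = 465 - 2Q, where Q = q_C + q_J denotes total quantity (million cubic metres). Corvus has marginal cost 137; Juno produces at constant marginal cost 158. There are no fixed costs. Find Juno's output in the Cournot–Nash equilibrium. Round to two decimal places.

Corvus's profit: π_C = (465 - 2Q)q_C - (137q_C). Setting ∂π_C/∂q_C = 0: 328 - 4q_C - 2(q_J) = 0.
Juno's profit: π_J = (465 - 2Q)q_J - (158q_J). Setting ∂π_J/∂q_J = 0: 307 - 4q_J - 2(q_C) = 0.
So q_C = (328 - 2q_J)/4 and q_J = (307 - 2q_C)/4.
Solving the pair: q_C = 349/6, q_J = 143/3.

47.67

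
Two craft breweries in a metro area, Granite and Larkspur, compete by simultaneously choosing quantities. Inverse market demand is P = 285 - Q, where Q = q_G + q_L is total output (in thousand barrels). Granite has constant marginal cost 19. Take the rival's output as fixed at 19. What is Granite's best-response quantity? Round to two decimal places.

123.50

With the rival's output fixed at 19, Granite's profit is π_G = (285 - 19 - q_G)q_G - (19q_G) = (266 - q_G)q_G - (19q_G).
∂π_G/∂q_G = 247 - 2q_G = 0, so q_G = 247/2.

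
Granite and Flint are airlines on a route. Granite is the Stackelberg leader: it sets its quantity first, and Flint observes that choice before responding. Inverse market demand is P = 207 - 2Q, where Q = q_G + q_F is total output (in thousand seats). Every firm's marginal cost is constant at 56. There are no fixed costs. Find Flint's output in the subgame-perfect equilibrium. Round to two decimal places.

18.88

Solve by backward induction. Given q_G, the follower Flint maximises π_F = (207 - 2q_G - 2q_F)q_F - 56q_F.
Setting the follower's marginal profit to zero, 151 - 2q_G - 4q_F = 0, i.e. q_F = (151 - 2q_G)/4.
Granite substitutes q_F(q_G) into its own profit: π_G = q_G(207 - 2q_G - (151 - 2q_G)/2) - 56q_G = (263/2 - q_G)q_G - 56q_G.
Leader FOC: 151/2 - 2q_G = 0, so q_G = 151/4.
Then q_F = (151 - 2·(151/4))/4 = 151/8.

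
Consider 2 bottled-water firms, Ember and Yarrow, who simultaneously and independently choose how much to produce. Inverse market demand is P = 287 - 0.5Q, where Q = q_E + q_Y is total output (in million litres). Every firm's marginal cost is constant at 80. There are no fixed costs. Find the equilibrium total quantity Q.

A representative firm's profit is π_i = q_i(287 - 0.5Q) - 80q_i.
Setting ∂π_i/∂q_i = 0 with rivals' quantities fixed: 207 - q_i - (1/2)q_j = 0.
By symmetry each firm produces the same amount; substituting q_j = q_i yields q_i = 207/(3/2) = 138.
Total output Q = 138 + 138 = 276.

276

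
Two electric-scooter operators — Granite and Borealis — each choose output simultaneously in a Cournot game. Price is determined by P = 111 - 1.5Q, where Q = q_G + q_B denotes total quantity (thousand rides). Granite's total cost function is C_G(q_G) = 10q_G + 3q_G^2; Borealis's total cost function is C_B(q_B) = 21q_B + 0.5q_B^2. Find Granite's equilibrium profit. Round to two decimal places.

285.87

Granite's profit: π_G = (111 - 1.5Q)q_G - (10q_G + 3q_G²). Setting ∂π_G/∂q_G = 0: 101 - 9q_G - (3/2)(q_B) = 0.
Borealis's profit: π_B = (111 - 1.5Q)q_B - (21q_B + (1/2)q_B²). Setting ∂π_B/∂q_B = 0: 90 - 4q_B - (3/2)(q_G) = 0.
Rearranging gives the reaction functions q_G = (101 - (3/2)q_B)/9 and q_B = (90 - (3/2)q_G)/4.
Substituting one into the other gives q_G = 1076/135 and q_B = 878/45.
Price P = 111 - (3/2)·(742/27) = 628/9.
Granite's profit: (628/9)·(1076/135) - 10·(1076/135) - 3(1076/135)² = 285.8706.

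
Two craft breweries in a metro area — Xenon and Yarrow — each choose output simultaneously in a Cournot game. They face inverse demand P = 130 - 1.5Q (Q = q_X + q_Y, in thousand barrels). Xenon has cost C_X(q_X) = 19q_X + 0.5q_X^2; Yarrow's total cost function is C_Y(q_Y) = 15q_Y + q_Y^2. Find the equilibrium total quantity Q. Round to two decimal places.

Xenon's profit: π_X = (130 - 1.5Q)q_X - (19q_X + (1/2)q_X²). Setting ∂π_X/∂q_X = 0: 111 - 4q_X - (3/2)(q_Y) = 0.
Yarrow's first-order condition: 115 - 5q_Y - (3/2)(q_X) = 0.
Best responses: q_X = (111 - (3/2)q_Y)/4, q_Y = (115 - (3/2)q_X)/5.
Substituting one into the other gives q_X = 1530/71 and q_Y = 1174/71.
Total output Q = 1530/71 + 1174/71 = 38.0845.

38.08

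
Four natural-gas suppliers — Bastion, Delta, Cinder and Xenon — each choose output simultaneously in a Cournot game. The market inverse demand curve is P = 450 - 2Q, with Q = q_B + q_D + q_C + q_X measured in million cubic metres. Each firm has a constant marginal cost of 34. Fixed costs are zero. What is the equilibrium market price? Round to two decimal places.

Each firm earns π_i = (450 - 2Q)q_i - 34q_i.
First-order condition (treating rivals' output as given): 416 - 4q_i - 2·Σ_{j≠i} q_j = 0.
By symmetry each firm produces the same amount; substituting Σ_{j≠i} q_j = 3q_i yields q_i = 416/10 = 208/5.
Total output Q = 832/5, so price P = 450 - 2·(832/5) = 586/5.

117.20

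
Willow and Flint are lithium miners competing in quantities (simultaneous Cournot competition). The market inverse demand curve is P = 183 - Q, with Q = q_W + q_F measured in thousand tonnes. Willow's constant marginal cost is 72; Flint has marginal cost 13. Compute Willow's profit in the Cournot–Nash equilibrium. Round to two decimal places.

300.44

Willow's profit: π_W = (183 - Q)q_W - (72q_W). Setting ∂π_W/∂q_W = 0: 111 - 2q_W - (q_F) = 0.
Flint's first-order condition: 170 - 2q_F - (q_W) = 0.
So q_W = (111 - q_F)/2 and q_F = (170 - q_W)/2.
Substituting one into the other gives q_W = 52/3 and q_F = 229/3.
Price P = 183 - 281/3 = 268/3.
Willow's profit: (268/3 - 72)·(52/3) = 300.4444.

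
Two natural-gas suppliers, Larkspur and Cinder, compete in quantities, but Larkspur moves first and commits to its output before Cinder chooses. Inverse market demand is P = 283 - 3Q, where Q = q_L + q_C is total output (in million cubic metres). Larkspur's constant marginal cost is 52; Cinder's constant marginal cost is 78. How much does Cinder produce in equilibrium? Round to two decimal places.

The follower Cinder best-responds to any q_L: π_C = (283 - 3Q)q_C - 78q_C.
∂π_C/∂q_C = 205 - 3q_L - 6q_C = 0 gives the reaction function q_C = (205 - 3q_L)/6.
Larkspur substitutes q_C(q_L) into its own profit: π_L = q_L(283 - 3q_L - (205 - 3q_L)/2) - 52q_L = (361/2 - (3/2)q_L)q_L - 52q_L.
Maximising: ∂π_L/∂q_L = 257/2 - 3q_L = 0, giving q_L = 257/6.
Then q_C = (205 - 3·(257/6))/6 = 51/4.

12.75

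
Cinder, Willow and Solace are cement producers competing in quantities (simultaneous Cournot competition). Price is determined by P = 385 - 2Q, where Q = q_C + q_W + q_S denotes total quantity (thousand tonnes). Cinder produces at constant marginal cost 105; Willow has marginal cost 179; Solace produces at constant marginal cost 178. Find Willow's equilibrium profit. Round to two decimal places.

536.28

Cinder's profit: π_C = (385 - 2Q)q_C - (105q_C). Setting ∂π_C/∂q_C = 0: 280 - 4q_C - 2(q_W + q_S) = 0.
Willow's first-order condition: 206 - 4q_W - 2(q_C + q_S) = 0.
Solace's profit: π_S = (385 - 2Q)q_S - (178q_S). Setting ∂π_S/∂q_S = 0: 207 - 4q_S - 2(q_C + q_W) = 0.
Summing all 3 equations gives 693 − 8Q = 0, hence Q = 693/8.
Back-substituting: q_C = (280 − 693/4)/2 = 427/8, q_W = (206 − 693/4)/2 = 131/8, q_S = (207 − 693/4)/2 = 135/8.
Price P = 385 - 2·(693/8) = 847/4.
Willow's profit: (847/4 - 179)·(131/8) = 536.2813.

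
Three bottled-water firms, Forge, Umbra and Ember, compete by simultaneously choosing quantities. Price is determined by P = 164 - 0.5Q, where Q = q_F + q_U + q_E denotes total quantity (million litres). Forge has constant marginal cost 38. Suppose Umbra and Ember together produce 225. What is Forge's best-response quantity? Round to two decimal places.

13.50

With rivals' combined output fixed at 225, Forge's profit is π_F = (164 - (1/2)·225 - (1/2)q_F)q_F - (38q_F) = (103/2 - (1/2)q_F)q_F - (38q_F).
∂π_F/∂q_F = 27/2 - q_F = 0, so q_F = 27/2.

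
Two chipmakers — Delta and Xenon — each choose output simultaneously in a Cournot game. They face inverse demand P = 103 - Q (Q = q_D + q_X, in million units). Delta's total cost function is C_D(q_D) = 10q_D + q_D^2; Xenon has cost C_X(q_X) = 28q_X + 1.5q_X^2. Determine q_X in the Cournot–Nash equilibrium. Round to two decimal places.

Delta's profit: π_D = (103 - Q)q_D - (10q_D + q_D²). Setting ∂π_D/∂q_D = 0: 93 - 4q_D - (q_X) = 0.
Xenon's first-order condition: 75 - 5q_X - (q_D) = 0.
So q_D = (93 - q_X)/4 and q_X = (75 - q_D)/5.
Solving the pair: q_D = 390/19, q_X = 207/19.

10.89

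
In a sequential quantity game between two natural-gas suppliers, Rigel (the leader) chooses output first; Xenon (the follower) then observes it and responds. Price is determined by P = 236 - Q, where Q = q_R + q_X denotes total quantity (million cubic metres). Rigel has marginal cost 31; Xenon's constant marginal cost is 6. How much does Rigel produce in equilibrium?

Solve by backward induction. Given q_R, the follower Xenon maximises π_X = (236 - q_R - q_X)q_X - 6q_X.
Follower FOC: 230 - q_R - 2q_X = 0, so q_X(q_R) = (230 - q_R)/2.
The leader anticipates this reaction. Substituting into P = 236 - Q gives P = 121 - (1/2)q_R, so π_R = (121 - (1/2)q_R)q_R - 31q_R.
Maximising: ∂π_R/∂q_R = 90 - q_R = 0, giving q_R = 90.
Then q_X = (230 - 90)/2 = 70.

90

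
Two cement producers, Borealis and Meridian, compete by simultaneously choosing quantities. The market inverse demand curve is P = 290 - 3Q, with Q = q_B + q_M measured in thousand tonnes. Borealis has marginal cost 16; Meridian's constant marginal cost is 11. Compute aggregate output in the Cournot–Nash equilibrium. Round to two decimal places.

Borealis's profit: π_B = (290 - 3Q)q_B - (16q_B). Setting ∂π_B/∂q_B = 0: 274 - 6q_B - 3(q_M) = 0.
Meridian's first-order condition: 279 - 6q_M - 3(q_B) = 0.
So q_B = (274 - 3q_M)/6 and q_M = (279 - 3q_B)/6.
Substituting one into the other gives q_B = 269/9 and q_M = 284/9.
Total output Q = 269/9 + 284/9 = 553/9.

61.44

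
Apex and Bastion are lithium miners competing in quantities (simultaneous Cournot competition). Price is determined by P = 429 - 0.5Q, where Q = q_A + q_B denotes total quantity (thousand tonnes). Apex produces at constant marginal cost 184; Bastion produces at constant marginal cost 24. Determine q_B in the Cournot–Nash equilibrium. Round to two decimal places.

Apex's profit: π_A = (429 - 0.5Q)q_A - (184q_A). Setting ∂π_A/∂q_A = 0: 245 - q_A - (1/2)(q_B) = 0.
Bastion's profit: π_B = (429 - 0.5Q)q_B - (24q_B). Setting ∂π_B/∂q_B = 0: 405 - q_B - (1/2)(q_A) = 0.
Best responses: q_A = (245 - (1/2)q_B), q_B = (405 - (1/2)q_A).
Solving the pair: q_A = 170/3, q_B = 1130/3.

376.67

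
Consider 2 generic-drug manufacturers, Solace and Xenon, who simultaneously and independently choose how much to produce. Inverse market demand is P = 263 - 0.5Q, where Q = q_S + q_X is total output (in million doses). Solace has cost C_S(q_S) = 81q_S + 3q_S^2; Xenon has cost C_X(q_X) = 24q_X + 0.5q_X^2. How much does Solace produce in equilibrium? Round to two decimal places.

17.78

Solace's profit: π_S = (263 - 0.5Q)q_S - (81q_S + 3q_S²). Setting ∂π_S/∂q_S = 0: 182 - 7q_S - (1/2)(q_X) = 0.
Xenon's profit: π_X = (263 - 0.5Q)q_X - (24q_X + (1/2)q_X²). Setting ∂π_X/∂q_X = 0: 239 - 2q_X - (1/2)(q_S) = 0.
Rearranging gives the reaction functions q_S = (182 - (1/2)q_X)/7 and q_X = (239 - (1/2)q_S)/2.
Substituting one into the other gives q_S = 978/55 and q_X = 115.0545.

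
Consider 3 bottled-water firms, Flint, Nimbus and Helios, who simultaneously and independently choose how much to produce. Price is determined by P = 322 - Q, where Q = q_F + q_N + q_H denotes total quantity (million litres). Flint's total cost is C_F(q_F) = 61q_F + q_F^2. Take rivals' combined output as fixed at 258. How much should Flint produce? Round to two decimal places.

0.75

With rivals' combined output fixed at 258, Flint's profit is π_F = (322 - 258 - q_F)q_F - (61q_F + q_F²) = (64 - q_F)q_F - (61q_F + q_F²).
∂π_F/∂q_F = 3 - 4q_F = 0, so q_F = 3/4.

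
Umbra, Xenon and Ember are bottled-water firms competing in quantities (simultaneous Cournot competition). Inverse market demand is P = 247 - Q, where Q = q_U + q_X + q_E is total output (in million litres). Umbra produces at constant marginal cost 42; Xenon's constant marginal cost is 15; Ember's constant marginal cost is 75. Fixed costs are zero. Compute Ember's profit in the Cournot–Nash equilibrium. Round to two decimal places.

Umbra's profit: π_U = (247 - Q)q_U - (42q_U). Setting ∂π_U/∂q_U = 0: 205 - 2q_U - (q_X + q_E) = 0.
Xenon's first-order condition: 232 - 2q_X - (q_U + q_E) = 0.
Ember's profit: π_E = (247 - Q)q_E - (75q_E). Setting ∂π_E/∂q_E = 0: 172 - 2q_E - (q_U + q_X) = 0.
Adding the 3 first-order conditions: 609 − 4Q = 0, so Q = 609/4.
Back-substituting: q_U = (205 − 609/4) = 211/4, q_X = (232 − 609/4) = 319/4, q_E = (172 − 609/4) = 79/4.
Price P = 247 - 609/4 = 379/4.
Ember's profit: (379/4 - 75)·(79/4) = 390.0625.

390.06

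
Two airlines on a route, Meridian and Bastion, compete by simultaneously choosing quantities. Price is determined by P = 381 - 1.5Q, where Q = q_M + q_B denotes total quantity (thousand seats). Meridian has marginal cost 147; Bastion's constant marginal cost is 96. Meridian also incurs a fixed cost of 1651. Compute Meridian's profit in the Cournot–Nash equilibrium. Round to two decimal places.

Meridian's profit: π_M = (381 - 1.5Q)q_M - (147q_M). Setting ∂π_M/∂q_M = 0: 234 - 3q_M - (3/2)(q_B) = 0.
Bastion's profit: π_B = (381 - 1.5Q)q_B - (96q_B). Setting ∂π_B/∂q_B = 0: 285 - 3q_B - (3/2)(q_M) = 0.
Rearranging gives the reaction functions q_M = (234 - (3/2)q_B)/3 and q_B = (285 - (3/2)q_M)/3.
Substituting one into the other gives q_M = 122/3 and q_B = 224/3.
Price P = 381 - (3/2)·(346/3) = 208.
Meridian's profit: (208 - 147)·(122/3) - 1651 = 829.6667.

829.67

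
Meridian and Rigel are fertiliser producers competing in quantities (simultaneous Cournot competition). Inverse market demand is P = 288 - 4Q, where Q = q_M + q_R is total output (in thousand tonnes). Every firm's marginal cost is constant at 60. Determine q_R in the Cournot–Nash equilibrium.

Each firm earns π_i = (288 - 4Q)q_i - 60q_i.
First-order condition (treating rivals' output as given): 228 - 8q_i - 4q_j = 0.
With identical firms every q_j equals q_i, so q_j = q_i and 228 = 12q_i, giving q_i = 19.

19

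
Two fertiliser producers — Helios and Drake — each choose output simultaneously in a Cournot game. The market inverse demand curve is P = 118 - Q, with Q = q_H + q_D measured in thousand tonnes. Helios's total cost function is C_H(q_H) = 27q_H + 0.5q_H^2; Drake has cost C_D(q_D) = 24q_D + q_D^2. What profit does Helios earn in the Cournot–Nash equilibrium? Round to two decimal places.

Helios's profit: π_H = (118 - Q)q_H - (27q_H + (1/2)q_H²). Setting ∂π_H/∂q_H = 0: 91 - 3q_H - (q_D) = 0.
Drake's first-order condition: 94 - 4q_D - (q_H) = 0.
So q_H = (91 - q_D)/3 and q_D = (94 - q_H)/4.
Substituting one into the other gives q_H = 270/11 and q_D = 191/11.
Price P = 118 - 461/11 = 837/11.
Helios's profit: (837/11)·(270/11) - 27·(270/11) - (1/2)(270/11)² = 903.7190.

903.72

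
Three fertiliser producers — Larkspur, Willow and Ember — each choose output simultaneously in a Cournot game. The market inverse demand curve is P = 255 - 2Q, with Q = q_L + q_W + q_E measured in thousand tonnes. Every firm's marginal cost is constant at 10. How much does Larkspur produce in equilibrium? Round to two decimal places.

A representative firm's profit is π_i = q_i(255 - 2Q) - 10q_i.
Setting ∂π_i/∂q_i = 0 with rivals' quantities fixed: 245 - 4q_i - 2·Σ_{j≠i} q_j = 0.
With identical firms every q_j equals q_i, so Σ_{j≠i} q_j = 2q_i and 245 = 8q_i, giving q_i = 245/8.

30.63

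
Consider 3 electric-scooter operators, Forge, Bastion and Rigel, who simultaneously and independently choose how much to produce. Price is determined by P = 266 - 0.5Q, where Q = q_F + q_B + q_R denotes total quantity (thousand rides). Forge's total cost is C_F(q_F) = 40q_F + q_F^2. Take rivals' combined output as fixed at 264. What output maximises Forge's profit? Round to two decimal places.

31.33

With rivals' combined output fixed at 264, Forge's profit is π_F = (266 - (1/2)·264 - (1/2)q_F)q_F - (40q_F + q_F²) = (134 - (1/2)q_F)q_F - (40q_F + q_F²).
∂π_F/∂q_F = 94 - 3q_F = 0, so q_F = 94/3.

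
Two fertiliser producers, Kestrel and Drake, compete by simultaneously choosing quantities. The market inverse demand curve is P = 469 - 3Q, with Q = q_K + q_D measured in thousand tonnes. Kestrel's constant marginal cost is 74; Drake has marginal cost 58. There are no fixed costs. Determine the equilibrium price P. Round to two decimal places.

Kestrel's profit: π_K = (469 - 3Q)q_K - (74q_K). Setting ∂π_K/∂q_K = 0: 395 - 6q_K - 3(q_D) = 0.
Drake's first-order condition: 411 - 6q_D - 3(q_K) = 0.
Rearranging gives the reaction functions q_K = (395 - 3q_D)/6 and q_D = (411 - 3q_K)/6.
Substituting one into the other gives q_K = 379/9 and q_D = 427/9.
Total output Q = 806/9, so price P = 469 - 3·(806/9) = 601/3.

200.33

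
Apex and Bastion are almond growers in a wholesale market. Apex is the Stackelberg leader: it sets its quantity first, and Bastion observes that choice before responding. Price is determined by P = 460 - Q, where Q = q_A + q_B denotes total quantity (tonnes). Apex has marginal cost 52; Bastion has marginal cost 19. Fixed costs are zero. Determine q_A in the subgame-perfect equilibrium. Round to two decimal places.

187.50

Solve by backward induction. Given q_A, the follower Bastion maximises π_B = (460 - q_A - q_B)q_B - 19q_B.
Follower FOC: 441 - q_A - 2q_B = 0, so q_B(q_A) = (441 - q_A)/2.
The leader anticipates this reaction. Substituting into P = 460 - Q gives P = 479/2 - (1/2)q_A, so π_A = (479/2 - (1/2)q_A)q_A - 52q_A.
Maximising: ∂π_A/∂q_A = 375/2 - q_A = 0, giving q_A = 375/2.
Then q_B = (441 - 375/2)/2 = 507/4.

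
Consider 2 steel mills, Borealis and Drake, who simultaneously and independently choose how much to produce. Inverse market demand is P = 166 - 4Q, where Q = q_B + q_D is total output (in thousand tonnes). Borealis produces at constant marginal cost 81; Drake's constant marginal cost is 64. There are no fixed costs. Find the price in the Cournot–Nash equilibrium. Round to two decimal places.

103.67

Borealis's profit: π_B = (166 - 4Q)q_B - (81q_B). Setting ∂π_B/∂q_B = 0: 85 - 8q_B - 4(q_D) = 0.
Drake's profit: π_D = (166 - 4Q)q_D - (64q_D). Setting ∂π_D/∂q_D = 0: 102 - 8q_D - 4(q_B) = 0.
Rearranging gives the reaction functions q_B = (85 - 4q_D)/8 and q_D = (102 - 4q_B)/8.
Solving the pair: q_B = 17/3, q_D = 119/12.
Total output Q = 187/12, so price P = 166 - 4·(187/12) = 311/3.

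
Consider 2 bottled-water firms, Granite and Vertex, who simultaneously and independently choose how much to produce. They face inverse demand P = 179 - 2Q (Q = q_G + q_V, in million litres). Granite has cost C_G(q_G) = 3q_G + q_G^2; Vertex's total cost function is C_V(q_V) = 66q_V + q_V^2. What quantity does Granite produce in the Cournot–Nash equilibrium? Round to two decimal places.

Granite's profit: π_G = (179 - 2Q)q_G - (3q_G + q_G²). Setting ∂π_G/∂q_G = 0: 176 - 6q_G - 2(q_V) = 0.
Vertex's first-order condition: 113 - 6q_V - 2(q_G) = 0.
Best responses: q_G = (176 - 2q_V)/6, q_V = (113 - 2q_G)/6.
Solving the pair: q_G = 415/16, q_V = 163/16.

25.94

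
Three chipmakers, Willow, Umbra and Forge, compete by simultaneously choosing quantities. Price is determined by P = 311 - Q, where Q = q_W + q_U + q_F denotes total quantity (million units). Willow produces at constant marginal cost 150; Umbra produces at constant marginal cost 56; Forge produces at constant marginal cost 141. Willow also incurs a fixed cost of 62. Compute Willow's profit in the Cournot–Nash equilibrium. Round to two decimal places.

Willow's profit: π_W = (311 - Q)q_W - (150q_W). Setting ∂π_W/∂q_W = 0: 161 - 2q_W - (q_U + q_F) = 0.
Umbra's profit: π_U = (311 - Q)q_U - (56q_U). Setting ∂π_U/∂q_U = 0: 255 - 2q_U - (q_W + q_F) = 0.
Forge's profit: π_F = (311 - Q)q_F - (141q_F). Setting ∂π_F/∂q_F = 0: 170 - 2q_F - (q_W + q_U) = 0.
Adding the 3 conditions: 586 − 2Q − 2Q = 0, i.e. Q = 293/2.
Back-substituting: q_W = (161 − 293/2) = 29/2, q_U = (255 − 293/2) = 217/2, q_F = (170 − 293/2) = 47/2.
Price P = 311 - 293/2 = 329/2.
Willow's profit: (329/2 - 150)·(29/2) - 62 = 593/4.

148.25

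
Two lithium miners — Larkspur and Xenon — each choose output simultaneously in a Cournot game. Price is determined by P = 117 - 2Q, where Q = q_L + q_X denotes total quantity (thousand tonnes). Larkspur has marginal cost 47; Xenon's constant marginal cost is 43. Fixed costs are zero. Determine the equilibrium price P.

Larkspur's profit: π_L = (117 - 2Q)q_L - (47q_L). Setting ∂π_L/∂q_L = 0: 70 - 4q_L - 2(q_X) = 0.
Xenon's profit: π_X = (117 - 2Q)q_X - (43q_X). Setting ∂π_X/∂q_X = 0: 74 - 4q_X - 2(q_L) = 0.
Best responses: q_L = (70 - 2q_X)/4, q_X = (74 - 2q_L)/4.
Solving the pair: q_L = 11, q_X = 13.
Total output Q = 24, so price P = 117 - 2·24 = 69.

69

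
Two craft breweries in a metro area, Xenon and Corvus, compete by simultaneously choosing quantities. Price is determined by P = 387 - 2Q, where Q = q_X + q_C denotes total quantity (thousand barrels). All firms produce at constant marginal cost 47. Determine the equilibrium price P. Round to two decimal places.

A representative firm's profit is π_i = q_i(387 - 2Q) - 47q_i.
Setting ∂π_i/∂q_i = 0 with rivals' quantities fixed: 340 - 4q_i - 2q_j = 0.
With identical firms every q_j equals q_i, so q_j = q_i and 340 = 6q_i, giving q_i = 170/3.
Total output Q = 340/3, so price P = 387 - 2·(340/3) = 481/3.

160.33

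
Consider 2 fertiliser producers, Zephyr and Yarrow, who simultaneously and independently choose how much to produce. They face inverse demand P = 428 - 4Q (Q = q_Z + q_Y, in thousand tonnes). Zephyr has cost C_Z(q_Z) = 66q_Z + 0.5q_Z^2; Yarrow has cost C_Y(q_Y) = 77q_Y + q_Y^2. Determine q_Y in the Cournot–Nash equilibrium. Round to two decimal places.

23.12

Zephyr's profit: π_Z = (428 - 4Q)q_Z - (66q_Z + (1/2)q_Z²). Setting ∂π_Z/∂q_Z = 0: 362 - 9q_Z - 4(q_Y) = 0.
Yarrow's first-order condition: 351 - 10q_Y - 4(q_Z) = 0.
Best responses: q_Z = (362 - 4q_Y)/9, q_Y = (351 - 4q_Z)/10.
Solving the pair: q_Z = 1108/37, q_Y = 1711/74.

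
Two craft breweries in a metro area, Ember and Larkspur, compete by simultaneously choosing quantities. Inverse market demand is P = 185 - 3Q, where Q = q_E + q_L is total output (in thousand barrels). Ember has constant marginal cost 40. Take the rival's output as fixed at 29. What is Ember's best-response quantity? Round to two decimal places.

9.67

With the rival's output fixed at 29, Ember's profit is π_E = (185 - 3·29 - 3q_E)q_E - (40q_E) = (98 - 3q_E)q_E - (40q_E).
∂π_E/∂q_E = 58 - 6q_E = 0, so q_E = 29/3.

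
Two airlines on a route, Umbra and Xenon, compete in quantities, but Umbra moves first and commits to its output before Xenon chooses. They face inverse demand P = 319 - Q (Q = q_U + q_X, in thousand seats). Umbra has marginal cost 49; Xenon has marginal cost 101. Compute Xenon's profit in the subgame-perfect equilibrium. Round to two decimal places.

The follower Xenon best-responds to any q_U: π_X = (319 - Q)q_X - 101q_X.
Setting the follower's marginal profit to zero, 218 - q_U - 2q_X = 0, i.e. q_X = (218 - q_U)/2.
Umbra substitutes q_X(q_U) into its own profit: π_U = q_U(319 - q_U - (218 - q_U)/2) - 49q_U = (210 - (1/2)q_U)q_U - 49q_U.
Maximising: ∂π_U/∂q_U = 161 - q_U = 0, giving q_U = 161.
Then q_X = (218 - 161)/2 = 57/2.
Price P = 319 - 379/2 = 259/2.
Xenon's profit: (259/2 - 101)·(57/2) = 812.2500.

812.25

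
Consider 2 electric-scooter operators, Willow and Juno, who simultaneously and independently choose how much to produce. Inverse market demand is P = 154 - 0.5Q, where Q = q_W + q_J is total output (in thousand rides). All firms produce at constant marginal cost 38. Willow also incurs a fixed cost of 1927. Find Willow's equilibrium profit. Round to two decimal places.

1063.22

Each firm earns π_i = (154 - 0.5Q)q_i - 38q_i.
Setting ∂π_i/∂q_i = 0 with rivals' quantities fixed: 116 - q_i - (1/2)q_j = 0.
With identical firms every q_j equals q_i, so q_j = q_i and 116 = (3/2)q_i, giving q_i = 232/3.
Price P = 154 - (1/2)·(464/3) = 230/3.
Willow's profit: (230/3 - 38)·(232/3) - 1927 = 1063.2222.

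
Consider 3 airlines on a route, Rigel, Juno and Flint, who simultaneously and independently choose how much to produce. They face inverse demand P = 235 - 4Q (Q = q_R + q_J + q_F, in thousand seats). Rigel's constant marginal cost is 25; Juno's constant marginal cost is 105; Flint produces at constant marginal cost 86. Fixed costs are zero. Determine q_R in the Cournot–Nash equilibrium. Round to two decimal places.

Rigel's profit: π_R = (235 - 4Q)q_R - (25q_R). Setting ∂π_R/∂q_R = 0: 210 - 8q_R - 4(q_J + q_F) = 0.
Juno's profit: π_J = (235 - 4Q)q_J - (105q_J). Setting ∂π_J/∂q_J = 0: 130 - 8q_J - 4(q_R + q_F) = 0.
Flint's first-order condition: 149 - 8q_F - 4(q_R + q_J) = 0.
Adding the 3 conditions: 489 − 8Q − 8Q = 0, i.e. Q = 489/16.
Back-substituting: q_R = (210 − 489/4)/4 = 351/16, q_J = (130 − 489/4)/4 = 31/16, q_F = (149 − 489/4)/4 = 107/16.

21.94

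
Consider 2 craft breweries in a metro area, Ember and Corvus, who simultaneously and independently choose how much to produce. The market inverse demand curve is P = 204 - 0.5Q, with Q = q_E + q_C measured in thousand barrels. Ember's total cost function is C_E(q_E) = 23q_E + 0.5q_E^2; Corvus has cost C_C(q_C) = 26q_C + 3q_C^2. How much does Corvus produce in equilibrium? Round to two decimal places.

Ember's profit: π_E = (204 - 0.5Q)q_E - (23q_E + (1/2)q_E²). Setting ∂π_E/∂q_E = 0: 181 - 2q_E - (1/2)(q_C) = 0.
Corvus's profit: π_C = (204 - 0.5Q)q_C - (26q_C + 3q_C²). Setting ∂π_C/∂q_C = 0: 178 - 7q_C - (1/2)(q_E) = 0.
Rearranging gives the reaction functions q_E = (181 - (1/2)q_C)/2 and q_C = (178 - (1/2)q_E)/7.
Substituting one into the other gives q_E = 85.6727 and q_C = 1062/55.

19.31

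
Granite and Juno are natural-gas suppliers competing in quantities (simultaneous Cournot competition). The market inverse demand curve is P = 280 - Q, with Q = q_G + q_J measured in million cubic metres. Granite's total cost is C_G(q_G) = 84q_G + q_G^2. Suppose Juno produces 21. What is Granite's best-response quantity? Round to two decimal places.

With the rival's output fixed at 21, Granite's profit is π_G = (280 - 21 - q_G)q_G - (84q_G + q_G²) = (259 - q_G)q_G - (84q_G + q_G²).
∂π_G/∂q_G = 175 - 4q_G = 0, so q_G = 175/4.

43.75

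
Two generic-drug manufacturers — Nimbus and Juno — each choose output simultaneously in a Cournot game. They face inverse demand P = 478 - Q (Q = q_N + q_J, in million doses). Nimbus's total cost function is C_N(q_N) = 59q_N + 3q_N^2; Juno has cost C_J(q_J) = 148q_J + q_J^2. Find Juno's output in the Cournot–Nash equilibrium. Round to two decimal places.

Nimbus's profit: π_N = (478 - Q)q_N - (59q_N + 3q_N²). Setting ∂π_N/∂q_N = 0: 419 - 8q_N - (q_J) = 0.
Juno's first-order condition: 330 - 4q_J - (q_N) = 0.
Best responses: q_N = (419 - q_J)/8, q_J = (330 - q_N)/4.
Substituting one into the other gives q_N = 1346/31 and q_J = 71.6452.

71.65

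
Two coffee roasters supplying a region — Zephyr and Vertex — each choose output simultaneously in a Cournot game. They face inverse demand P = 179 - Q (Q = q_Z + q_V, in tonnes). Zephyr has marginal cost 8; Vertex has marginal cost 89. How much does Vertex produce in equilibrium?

3

Zephyr's profit: π_Z = (179 - Q)q_Z - (8q_Z). Setting ∂π_Z/∂q_Z = 0: 171 - 2q_Z - (q_V) = 0.
Vertex's first-order condition: 90 - 2q_V - (q_Z) = 0.
Best responses: q_Z = (171 - q_V)/2, q_V = (90 - q_Z)/2.
Solving the pair: q_Z = 84, q_V = 3.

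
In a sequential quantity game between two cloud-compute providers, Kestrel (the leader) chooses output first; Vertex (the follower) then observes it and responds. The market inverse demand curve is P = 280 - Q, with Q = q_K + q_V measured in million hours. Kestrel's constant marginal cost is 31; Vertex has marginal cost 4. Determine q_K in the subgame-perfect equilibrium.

The follower Vertex best-responds to any q_K: π_V = (280 - Q)q_V - 4q_V.
Follower FOC: 276 - q_K - 2q_V = 0, so q_V(q_K) = (276 - q_K)/2.
Kestrel substitutes q_V(q_K) into its own profit: π_K = q_K(280 - q_K - (276 - q_K)/2) - 31q_K = (142 - (1/2)q_K)q_K - 31q_K.
The leader's first-order condition 111 - q_K = 0 yields q_K = 111.
Then q_V = (276 - 111)/2 = 165/2.

111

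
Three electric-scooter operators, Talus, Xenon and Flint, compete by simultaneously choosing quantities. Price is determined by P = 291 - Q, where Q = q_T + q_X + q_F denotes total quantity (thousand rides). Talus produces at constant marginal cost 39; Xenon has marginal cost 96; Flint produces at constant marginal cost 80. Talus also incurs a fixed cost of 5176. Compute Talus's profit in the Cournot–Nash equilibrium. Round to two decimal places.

Talus's profit: π_T = (291 - Q)q_T - (39q_T). Setting ∂π_T/∂q_T = 0: 252 - 2q_T - (q_X + q_F) = 0.
Xenon's profit: π_X = (291 - Q)q_X - (96q_X). Setting ∂π_X/∂q_X = 0: 195 - 2q_X - (q_T + q_F) = 0.
Flint's first-order condition: 211 - 2q_F - (q_T + q_X) = 0.
Summing all 3 equations gives 658 − 4Q = 0, hence Q = 329/2.
Back-substituting: q_T = (252 − 329/2) = 175/2, q_X = (195 − 329/2) = 61/2, q_F = (211 − 329/2) = 93/2.
Price P = 291 - 329/2 = 253/2.
Talus's profit: (253/2 - 39)·(175/2) - 5176 = 2480.2500.

2480.25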